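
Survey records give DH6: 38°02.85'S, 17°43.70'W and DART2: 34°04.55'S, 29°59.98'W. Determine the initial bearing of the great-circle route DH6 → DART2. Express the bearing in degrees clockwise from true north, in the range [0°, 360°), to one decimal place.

DH6: φ = -38.04750°, λ = -17.72833°
DART2: φ = -34.07583°, λ = -29.99967°
Δλ = -12.2713°
y = sin Δλ · cos φ₂ = -0.176047
x = cos φ₁ sin φ₂ − sin φ₁ cos φ₂ cos Δλ = 0.057599
θ = atan2(y, x) = -71.8829° → 288.1171° (mod 360°)

288.1°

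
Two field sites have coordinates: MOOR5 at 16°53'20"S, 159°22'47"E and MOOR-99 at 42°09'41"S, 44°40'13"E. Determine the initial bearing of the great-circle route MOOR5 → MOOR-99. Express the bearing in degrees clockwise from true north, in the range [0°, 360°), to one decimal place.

222.6°

MOOR5: φ = -16.88889°, λ = +159.37972°
MOOR-99: φ = -42.16139°, λ = +44.67028°
Δλ = -114.7094°
y = sin Δλ · cos φ₂ = -0.673387
x = cos φ₁ sin φ₂ − sin φ₁ cos φ₂ cos Δλ = -0.732290
θ = atan2(y, x) = -137.3995° → 222.6005° (mod 360°)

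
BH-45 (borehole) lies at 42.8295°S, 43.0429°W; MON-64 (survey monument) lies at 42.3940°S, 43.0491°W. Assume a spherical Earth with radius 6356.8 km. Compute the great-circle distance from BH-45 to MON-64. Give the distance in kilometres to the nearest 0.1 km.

Δφ = 0.4355°,  Δλ = -0.0062°
a = sin²(Δφ/2) + cos φ₁ cos φ₂ sin²(Δλ/2) = 0.000014
c = 2·arcsin(√a) = 0.007601 rad = 0.4355°
d = R·c = 6356.8 × 0.007601 = 48.3 km

48.3 km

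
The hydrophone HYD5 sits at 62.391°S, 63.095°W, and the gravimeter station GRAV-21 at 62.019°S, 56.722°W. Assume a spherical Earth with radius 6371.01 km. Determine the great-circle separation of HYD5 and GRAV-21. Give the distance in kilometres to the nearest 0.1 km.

332.9 km

Δφ = 0.3720°,  Δλ = 6.3730°
a = sin²(Δφ/2) + cos φ₁ cos φ₂ sin²(Δλ/2) = 0.000682
c = 2·arcsin(√a) = 0.052250 rad = 2.9937°
d = R·c = 6371.01 × 0.052250 = 332.9 km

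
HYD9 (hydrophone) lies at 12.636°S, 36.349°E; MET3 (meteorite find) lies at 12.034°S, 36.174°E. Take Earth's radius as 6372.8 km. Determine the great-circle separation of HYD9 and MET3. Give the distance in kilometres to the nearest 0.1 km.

69.6 km

Δφ = 0.6020°,  Δλ = -0.1750°
a = sin²(Δφ/2) + cos φ₁ cos φ₂ sin²(Δλ/2) = 0.000030
c = 2·arcsin(√a) = 0.010922 rad = 0.6258°
d = R·c = 6372.8 × 0.010922 = 69.6 km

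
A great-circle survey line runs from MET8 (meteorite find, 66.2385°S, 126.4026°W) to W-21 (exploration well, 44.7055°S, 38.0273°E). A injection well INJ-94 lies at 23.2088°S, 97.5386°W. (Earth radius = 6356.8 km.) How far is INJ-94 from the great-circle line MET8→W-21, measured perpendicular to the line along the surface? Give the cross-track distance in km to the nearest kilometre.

δ₁₃ = central angle MET8→INJ-94 = 0.816201 rad  (haversine)
θ₁₃ = bearing MET8→INJ-94 = 37.515°,  θ₁₂ = bearing MET8→W-21 = 168.161°
dₓₜ = R·arcsin(sin δ₁₃ · sin(θ₁₃ − θ₁₂)) = 6356.8·arcsin(0.72855·sin(-130.645°)) = -3723.236 km
|dₓₜ| = 3723.236 km

3723 km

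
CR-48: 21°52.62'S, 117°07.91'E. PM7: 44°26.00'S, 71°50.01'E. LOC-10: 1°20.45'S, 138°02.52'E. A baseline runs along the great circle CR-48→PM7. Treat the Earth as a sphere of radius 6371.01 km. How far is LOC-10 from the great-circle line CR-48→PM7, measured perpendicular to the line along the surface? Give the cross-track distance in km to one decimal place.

5.3 km

CR-48: φ = -21.87700°, λ = +117.13183°
PM7: φ = -44.43333°, λ = +71.83350°
LOC-10: φ = -1.34083°, λ = +138.04200°
δ₁₃ = central angle CR-48→LOC-10 = 0.504634 rad  (haversine)
θ₁₃ = bearing CR-48→LOC-10 = 47.560°,  θ₁₂ = bearing CR-48→PM7 = 227.658°
dₓₜ = R·arcsin(sin δ₁₃ · sin(θ₁₃ − θ₁₂)) = 6371.01·arcsin(0.48349·sin(-180.098°)) = 5.281 km
|dₓₜ| = 5.281 km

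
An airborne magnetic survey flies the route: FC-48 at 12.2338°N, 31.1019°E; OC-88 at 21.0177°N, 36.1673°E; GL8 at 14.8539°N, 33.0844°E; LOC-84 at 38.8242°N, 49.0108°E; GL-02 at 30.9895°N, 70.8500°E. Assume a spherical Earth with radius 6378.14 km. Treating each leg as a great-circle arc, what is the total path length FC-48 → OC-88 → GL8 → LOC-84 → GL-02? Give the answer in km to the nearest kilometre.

FC-48→OC-88: c = 0.175103 rad, d = 1116.83 km
OC-88→GL8: c = 0.119123 rad, d = 759.79 km
GL8→LOC-84: c = 0.484623 rad, d = 3090.99 km
LOC-84→GL-02: c = 0.340064 rad, d = 2168.97 km
Total = 1116.83 + 759.79 + 3090.99 + 2168.97 = 7136.58 km

7137 km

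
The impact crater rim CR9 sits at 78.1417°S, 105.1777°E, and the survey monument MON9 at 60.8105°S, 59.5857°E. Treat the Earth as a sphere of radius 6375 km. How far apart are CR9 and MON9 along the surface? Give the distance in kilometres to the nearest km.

2493 km

Δφ = 17.3312°,  Δλ = -45.5920°
a = sin²(Δφ/2) + cos φ₁ cos φ₂ sin²(Δλ/2) = 0.037745
c = 2·arcsin(√a) = 0.391050 rad = 22.4055°
d = R·c = 6375 × 0.391050 = 2492.9 km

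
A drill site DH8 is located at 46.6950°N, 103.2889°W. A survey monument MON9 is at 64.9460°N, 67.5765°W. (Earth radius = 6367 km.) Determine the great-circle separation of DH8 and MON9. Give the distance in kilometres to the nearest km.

2943 km

Δφ = 18.2510°,  Δλ = 35.7124°
a = sin²(Δφ/2) + cos φ₁ cos φ₂ sin²(Δλ/2) = 0.052462
c = 2·arcsin(√a) = 0.462194 rad = 26.4818°
d = R·c = 6367 × 0.462194 = 2942.8 km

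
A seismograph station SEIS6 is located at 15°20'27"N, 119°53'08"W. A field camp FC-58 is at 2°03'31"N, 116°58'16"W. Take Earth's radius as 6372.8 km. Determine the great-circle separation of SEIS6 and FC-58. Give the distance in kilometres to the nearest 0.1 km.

1511.5 km

SEIS6: φ = +15.34083°, λ = -119.88556°
FC-58: φ = +2.05861°, λ = -116.97111°
Δφ = -13.2822°,  Δλ = 2.9144°
a = sin²(Δφ/2) + cos φ₁ cos φ₂ sin²(Δλ/2) = 0.013998
c = 2·arcsin(√a) = 0.237183 rad = 13.5896°
d = R·c = 6372.8 × 0.237183 = 1511.5 km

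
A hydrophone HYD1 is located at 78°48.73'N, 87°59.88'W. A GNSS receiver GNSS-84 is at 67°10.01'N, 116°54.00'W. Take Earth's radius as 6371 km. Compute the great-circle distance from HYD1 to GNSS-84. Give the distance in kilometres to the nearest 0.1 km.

1563.5 km

HYD1: φ = +78.81217°, λ = -87.99800°
GNSS-84: φ = +67.16683°, λ = -116.90000°
Δφ = -11.6453°,  Δλ = -28.9020°
a = sin²(Δφ/2) + cos φ₁ cos φ₂ sin²(Δλ/2) = 0.014981
c = 2·arcsin(√a) = 0.245409 rad = 14.0609°
d = R·c = 6371 × 0.245409 = 1563.5 km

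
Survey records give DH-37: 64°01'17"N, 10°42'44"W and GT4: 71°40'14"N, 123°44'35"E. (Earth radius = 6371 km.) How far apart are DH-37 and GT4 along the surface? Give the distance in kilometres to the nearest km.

4538 km

DH-37: φ = +64.02139°, λ = -10.71222°
GT4: φ = +71.67056°, λ = +123.74306°
Δφ = 7.6492°,  Δλ = 134.4553°
a = sin²(Δφ/2) + cos φ₁ cos φ₂ sin²(Δλ/2) = 0.121564
c = 2·arcsin(√a) = 0.712283 rad = 40.8108°
d = R·c = 6371 × 0.712283 = 4538.0 km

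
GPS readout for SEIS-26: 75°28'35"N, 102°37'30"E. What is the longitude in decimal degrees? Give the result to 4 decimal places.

102° + 37′/60 + 30″/3600 = 102 + 0.61667 + 0.00833 = 102.6250°

102.6250°E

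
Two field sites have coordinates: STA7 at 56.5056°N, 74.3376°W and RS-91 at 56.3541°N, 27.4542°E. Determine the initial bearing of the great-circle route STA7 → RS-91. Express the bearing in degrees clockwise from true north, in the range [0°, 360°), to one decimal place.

44.4°

Δλ = 101.7918°
y = sin Δλ · cos φ₂ = 0.542366
x = cos φ₁ sin φ₂ − sin φ₁ cos φ₂ cos Δλ = 0.553830
θ = atan2(y, x) = 44.4008° → 44.4008° (mod 360°)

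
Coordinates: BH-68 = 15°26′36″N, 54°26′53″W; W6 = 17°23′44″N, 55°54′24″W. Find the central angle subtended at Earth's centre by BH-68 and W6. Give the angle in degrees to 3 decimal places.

BH-68: φ = +15.44333°, λ = -54.44806°
W6: φ = +17.39556°, λ = -55.90667°
Δφ = 1.9522°,  Δλ = -1.4586°
a = sin²(Δφ/2) + cos φ₁ cos φ₂ sin²(Δλ/2) = 0.000439
c = 2·arcsin(√a) = 0.041919 rad = 2.4018°

2.402°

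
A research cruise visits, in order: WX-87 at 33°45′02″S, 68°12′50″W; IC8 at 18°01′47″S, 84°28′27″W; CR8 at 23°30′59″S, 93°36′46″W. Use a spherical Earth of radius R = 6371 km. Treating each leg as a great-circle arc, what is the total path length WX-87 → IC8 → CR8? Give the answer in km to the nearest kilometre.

3510 km

WX-87: φ = -33.75056°, λ = -68.21389°
IC8: φ = -18.02972°, λ = -84.47417°
CR8: φ = -23.51639°, λ = -93.61278°
WX-87→IC8: c = 0.373742 rad, d = 2381.11 km
IC8→CR8: c = 0.177143 rad, d = 1128.58 km
Total = 2381.11 + 1128.58 = 3509.69 km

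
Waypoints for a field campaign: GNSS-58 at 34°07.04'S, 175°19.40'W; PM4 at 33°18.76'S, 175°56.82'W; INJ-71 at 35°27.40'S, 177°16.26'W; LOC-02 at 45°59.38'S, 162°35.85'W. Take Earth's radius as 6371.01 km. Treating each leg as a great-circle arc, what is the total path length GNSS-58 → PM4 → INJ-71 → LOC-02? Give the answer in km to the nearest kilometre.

2072 km

GNSS-58: φ = -34.11733°, λ = -175.32333°
PM4: φ = -33.31267°, λ = -175.94700°
INJ-71: φ = -35.45667°, λ = -177.27100°
LOC-02: φ = -45.98967°, λ = -162.59750°
GNSS-58→PM4: c = 0.016710 rad, d = 106.46 km
PM4→INJ-71: c = 0.041998 rad, d = 267.57 km
INJ-71→LOC-02: c = 0.266527 rad, d = 1698.04 km
Total = 106.46 + 267.57 + 1698.04 = 2072.07 km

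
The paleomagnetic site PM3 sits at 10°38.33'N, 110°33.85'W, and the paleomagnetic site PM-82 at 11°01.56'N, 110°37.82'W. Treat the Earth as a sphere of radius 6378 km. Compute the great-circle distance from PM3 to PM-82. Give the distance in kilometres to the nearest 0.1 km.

43.7 km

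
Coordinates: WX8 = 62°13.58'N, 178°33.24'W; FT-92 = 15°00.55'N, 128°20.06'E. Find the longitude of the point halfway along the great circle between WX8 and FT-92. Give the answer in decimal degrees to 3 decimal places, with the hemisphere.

144.992°E

WX8: φ = +62.22633°, λ = -178.55400°
FT-92: φ = +15.00917°, λ = +128.33433°
Bx = cos φ₂ cos Δλ = 0.579779,  By = cos φ₂ sin Δλ = -0.772521
φₘ = atan2(sin φ₁ + sin φ₂, √((cos φ₁ + Bx)² + By²)) = 41.33866°
λₘ = λ₁ + atan2(By, cos φ₁ + Bx) = 144.99206°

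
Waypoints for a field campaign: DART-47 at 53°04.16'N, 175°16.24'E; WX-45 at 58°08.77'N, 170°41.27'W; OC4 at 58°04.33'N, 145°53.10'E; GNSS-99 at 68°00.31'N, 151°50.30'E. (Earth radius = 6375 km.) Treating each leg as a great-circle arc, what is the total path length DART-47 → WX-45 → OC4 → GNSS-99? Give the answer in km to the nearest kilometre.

4697 km

DART-47: φ = +53.06933°, λ = +175.27067°
WX-45: φ = +58.14617°, λ = -170.68783°
OC4: φ = +58.07217°, λ = +145.88500°
GNSS-99: φ = +68.00517°, λ = +151.83833°
DART-47→WX-45: c = 0.163878 rad, d = 1044.72 km
WX-45→OC4: c = 0.393444 rad, d = 2508.20 km
OC4→GNSS-99: c = 0.179451 rad, d = 1144.00 km
Total = 1044.72 + 2508.20 + 1144.00 = 4696.92 km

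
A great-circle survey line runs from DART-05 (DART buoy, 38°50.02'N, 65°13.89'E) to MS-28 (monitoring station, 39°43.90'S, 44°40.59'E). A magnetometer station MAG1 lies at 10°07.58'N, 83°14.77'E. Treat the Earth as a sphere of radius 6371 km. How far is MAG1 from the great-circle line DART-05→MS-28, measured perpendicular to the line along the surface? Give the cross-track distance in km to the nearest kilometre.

2733 km

DART-05: φ = +38.83367°, λ = +65.23150°
MS-28: φ = -39.73167°, λ = +44.67650°
MAG1: φ = +10.12633°, λ = +83.24617°
δ₁₃ = central angle DART-05→MAG1 = 0.574448 rad  (haversine)
θ₁₃ = bearing DART-05→MAG1 = 145.924°,  θ₁₂ = bearing DART-05→MS-28 = 195.875°
dₓₜ = R·arcsin(sin δ₁₃ · sin(θ₁₃ − θ₁₂)) = 6371·arcsin(0.54337·sin(-49.951°)) = -2733.058 km
|dₓₜ| = 2733.058 km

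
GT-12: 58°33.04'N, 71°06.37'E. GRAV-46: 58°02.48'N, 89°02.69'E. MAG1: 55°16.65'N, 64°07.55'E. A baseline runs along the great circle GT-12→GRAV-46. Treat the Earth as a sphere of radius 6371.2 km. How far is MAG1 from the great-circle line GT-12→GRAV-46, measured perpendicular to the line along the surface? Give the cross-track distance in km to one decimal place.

GT-12: φ = +58.55067°, λ = +71.10617°
GRAV-46: φ = +58.04133°, λ = +89.04483°
MAG1: φ = +55.27750°, λ = +64.12583°
δ₁₃ = central angle GT-12→MAG1 = 0.087596 rad  (haversine)
θ₁₃ = bearing GT-12→MAG1 = 232.304°,  θ₁₂ = bearing GT-12→GRAV-46 = 85.419°
dₓₜ = R·arcsin(sin δ₁₃ · sin(θ₁₃ − θ₁₂)) = 6371.2·arcsin(0.08748·sin(146.884°)) = 304.629 km
|dₓₜ| = 304.629 km

304.6 km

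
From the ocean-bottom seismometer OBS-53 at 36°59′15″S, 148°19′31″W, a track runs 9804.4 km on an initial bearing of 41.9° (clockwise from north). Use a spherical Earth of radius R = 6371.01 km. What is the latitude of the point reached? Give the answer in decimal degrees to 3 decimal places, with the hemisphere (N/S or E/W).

35.103°N

OBS-53: φ = -36.98750°, λ = -148.32528°
δ = d/R = 9804.4/6371.01 = 1.538908 rad
φ₂ = arcsin(sin φ₁ cos δ + cos φ₁ sin δ cos θ)
   = arcsin(-0.60164·0.03188 + 0.79877·0.99949·0.74431) = 35.10294°
λ₂ = λ₁ + atan2(sin θ sin δ cos φ₁, cos δ − sin φ₁ sin φ₂) = -93.65019°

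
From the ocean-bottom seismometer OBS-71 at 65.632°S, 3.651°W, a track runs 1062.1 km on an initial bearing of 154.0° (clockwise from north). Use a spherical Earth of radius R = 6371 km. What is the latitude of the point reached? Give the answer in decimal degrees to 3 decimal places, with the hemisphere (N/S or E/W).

δ = d/R = 1062.1/6371 = 0.166709 rad
φ₂ = arcsin(sin φ₁ cos δ + cos φ₁ sin δ cos θ)
   = arcsin(-0.91091·0.98614 + 0.41260·0.16594·-0.89879) = -73.70333°
λ₂ = λ₁ + atan2(sin θ sin δ cos φ₁, cos δ − sin φ₁ sin φ₂) = 11.37325°

73.703°S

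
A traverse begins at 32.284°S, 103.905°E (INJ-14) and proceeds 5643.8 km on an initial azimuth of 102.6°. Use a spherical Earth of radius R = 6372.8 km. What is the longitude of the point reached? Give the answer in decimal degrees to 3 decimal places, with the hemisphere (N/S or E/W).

163.424°E

δ = d/R = 5643.8/6372.8 = 0.885608 rad
φ₂ = arcsin(sin φ₁ cos δ + cos φ₁ sin δ cos θ)
   = arcsin(-0.53412·0.63282 + 0.84541·0.77430·-0.21814) = -28.73740°
λ₂ = λ₁ + atan2(sin θ sin δ cos φ₁, cos δ − sin φ₁ sin φ₂) = 163.42399°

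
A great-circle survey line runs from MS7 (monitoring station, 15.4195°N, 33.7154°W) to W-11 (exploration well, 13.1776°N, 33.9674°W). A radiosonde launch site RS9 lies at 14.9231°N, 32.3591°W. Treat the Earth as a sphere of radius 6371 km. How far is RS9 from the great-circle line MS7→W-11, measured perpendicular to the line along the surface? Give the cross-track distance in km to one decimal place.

δ₁₃ = central angle MS7→RS9 = 0.024434 rad  (haversine)
θ₁₃ = bearing MS7→RS9 = 110.589°,  θ₁₂ = bearing MS7→W-11 = 186.248°
dₓₜ = R·arcsin(sin δ₁₃ · sin(θ₁₃ − θ₁₂)) = 6371·arcsin(0.02443·sin(-75.659°)) = -150.819 km
|dₓₜ| = 150.819 km

150.8 km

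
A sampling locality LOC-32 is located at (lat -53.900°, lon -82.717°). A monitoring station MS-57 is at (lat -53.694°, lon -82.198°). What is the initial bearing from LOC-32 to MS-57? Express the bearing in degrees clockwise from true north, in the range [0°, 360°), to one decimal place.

56.3°

Δλ = 0.5190°
y = sin Δλ · cos φ₂ = 0.005363
x = cos φ₁ sin φ₂ − sin φ₁ cos φ₂ cos Δλ = 0.003576
θ = atan2(y, x) = 56.3084° → 56.3084° (mod 360°)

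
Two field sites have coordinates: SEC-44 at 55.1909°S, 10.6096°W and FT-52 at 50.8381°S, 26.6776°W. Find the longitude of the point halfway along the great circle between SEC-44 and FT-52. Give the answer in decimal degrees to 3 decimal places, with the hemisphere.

Bx = cos φ₂ cos Δλ = 0.606843,  By = cos φ₂ sin Δλ = -0.174789
φₘ = atan2(sin φ₁ + sin φ₂, √((cos φ₁ + Bx)² + By²)) = -53.28500°
λₘ = λ₁ + atan2(By, cos φ₁ + Bx) = -19.05166°

19.052°W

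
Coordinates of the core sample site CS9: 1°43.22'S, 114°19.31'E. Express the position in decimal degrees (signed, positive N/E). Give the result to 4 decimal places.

-1.7203°, +114.3218°

lat: 1.7203° S → -1.7203°
lon: 114.3218° E → +114.3218°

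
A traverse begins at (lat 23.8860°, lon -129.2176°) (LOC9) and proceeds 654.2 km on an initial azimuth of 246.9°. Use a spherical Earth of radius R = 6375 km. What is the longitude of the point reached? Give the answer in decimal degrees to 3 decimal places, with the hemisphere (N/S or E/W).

135.029°W

δ = d/R = 654.2/6375 = 0.102620 rad
φ₂ = arcsin(sin φ₁ cos δ + cos φ₁ sin δ cos θ)
   = arcsin(0.40492·0.99474 + 0.91435·0.10244·-0.39234) = 21.47156°
λ₂ = λ₁ + atan2(sin θ sin δ cos φ₁, cos δ − sin φ₁ sin φ₂) = -135.02894°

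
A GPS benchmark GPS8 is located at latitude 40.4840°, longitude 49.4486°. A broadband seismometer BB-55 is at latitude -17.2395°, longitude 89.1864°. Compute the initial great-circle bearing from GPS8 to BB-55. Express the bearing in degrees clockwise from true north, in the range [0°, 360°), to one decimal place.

Δλ = 39.7378°
y = sin Δλ · cos φ₂ = 0.610555
x = cos φ₁ sin φ₂ − sin φ₁ cos φ₂ cos Δλ = -0.702231
θ = atan2(y, x) = 138.9947° → 138.9947° (mod 360°)

139.0°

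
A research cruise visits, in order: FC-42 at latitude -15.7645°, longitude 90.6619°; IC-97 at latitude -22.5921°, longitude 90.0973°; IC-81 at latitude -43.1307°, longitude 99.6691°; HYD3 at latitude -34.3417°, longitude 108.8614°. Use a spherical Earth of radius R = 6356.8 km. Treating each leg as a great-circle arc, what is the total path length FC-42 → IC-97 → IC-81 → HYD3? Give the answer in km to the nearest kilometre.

4460 km

FC-42→IC-97: c = 0.119526 rad, d = 759.81 km
IC-97→IC-81: c = 0.384315 rad, d = 2443.01 km
IC-81→HYD3: c = 0.197709 rad, d = 1256.80 km
Total = 759.81 + 2443.01 + 1256.80 = 4459.61 km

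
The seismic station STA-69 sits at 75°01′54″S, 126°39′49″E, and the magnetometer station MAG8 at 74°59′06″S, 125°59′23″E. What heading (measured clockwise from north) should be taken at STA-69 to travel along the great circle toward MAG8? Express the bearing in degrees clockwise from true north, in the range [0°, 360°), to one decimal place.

284.7°

STA-69: φ = -75.03167°, λ = +126.66361°
MAG8: φ = -74.98500°, λ = +125.98972°
Δλ = -0.6739°
y = sin Δλ · cos φ₂ = -0.003047
x = cos φ₁ sin φ₂ − sin φ₁ cos φ₂ cos Δλ = 0.000797
θ = atan2(y, x) = -75.3386° → 284.6614° (mod 360°)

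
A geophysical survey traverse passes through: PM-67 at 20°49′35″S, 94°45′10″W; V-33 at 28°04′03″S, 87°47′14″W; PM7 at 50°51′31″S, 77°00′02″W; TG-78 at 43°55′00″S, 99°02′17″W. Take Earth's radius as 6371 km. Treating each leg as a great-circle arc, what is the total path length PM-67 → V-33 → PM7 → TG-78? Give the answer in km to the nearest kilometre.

5582 km

PM-67: φ = -20.82639°, λ = -94.75278°
V-33: φ = -28.06750°, λ = -87.78722°
PM7: φ = -50.85861°, λ = -77.00056°
TG-78: φ = -43.91667°, λ = -99.03806°
PM-67→V-33: c = 0.167903 rad, d = 1069.71 km
V-33→PM7: c = 0.422464 rad, d = 2691.52 km
PM7→TG-78: c = 0.285761 rad, d = 1820.59 km
Total = 1069.71 + 2691.52 + 1820.59 = 5581.82 km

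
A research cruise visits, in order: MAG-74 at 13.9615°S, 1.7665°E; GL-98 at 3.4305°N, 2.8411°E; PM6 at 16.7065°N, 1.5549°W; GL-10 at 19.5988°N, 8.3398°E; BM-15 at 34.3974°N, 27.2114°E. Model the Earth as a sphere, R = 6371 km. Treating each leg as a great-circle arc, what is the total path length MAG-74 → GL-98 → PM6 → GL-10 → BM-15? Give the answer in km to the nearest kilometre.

7066 km

MAG-74→GL-98: c = 0.304117 rad, d = 1937.53 km
GL-98→PM6: c = 0.243656 rad, d = 1552.33 km
PM6→GL-10: c = 0.171648 rad, d = 1093.57 km
GL-10→BM-15: c = 0.389643 rad, d = 2482.42 km
Total = 1937.53 + 1552.33 + 1093.57 + 2482.42 = 7065.85 km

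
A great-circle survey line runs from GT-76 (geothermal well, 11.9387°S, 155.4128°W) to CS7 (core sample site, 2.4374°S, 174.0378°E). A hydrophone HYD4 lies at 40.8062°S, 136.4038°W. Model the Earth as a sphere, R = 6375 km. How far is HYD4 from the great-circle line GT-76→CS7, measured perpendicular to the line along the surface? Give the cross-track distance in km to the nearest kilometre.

δ₁₃ = central angle GT-76→HYD4 = 0.582019 rad  (haversine)
θ₁₃ = bearing GT-76→HYD4 = 153.353°,  θ₁₂ = bearing GT-76→CS7 = 285.033°
dₓₜ = R·arcsin(sin δ₁₃ · sin(θ₁₃ − θ₁₂)) = 6375·arcsin(0.54971·sin(-131.680°)) = -2697.089 km
|dₓₜ| = 2697.089 km

2697 km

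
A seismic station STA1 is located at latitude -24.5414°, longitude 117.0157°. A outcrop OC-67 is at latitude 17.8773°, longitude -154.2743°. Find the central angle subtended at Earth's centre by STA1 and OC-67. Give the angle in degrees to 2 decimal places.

96.20°

Δφ = 42.4187°,  Δλ = 88.7100°
a = sin²(Δφ/2) + cos φ₁ cos φ₂ sin²(Δλ/2) = 0.554007
c = 2·arcsin(√a) = 1.679021 rad = 96.2008°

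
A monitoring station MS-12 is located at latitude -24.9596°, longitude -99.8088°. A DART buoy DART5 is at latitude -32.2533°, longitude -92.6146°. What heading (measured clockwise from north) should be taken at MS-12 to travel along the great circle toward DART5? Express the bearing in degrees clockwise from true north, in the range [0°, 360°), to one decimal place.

Δλ = 7.1942°
y = sin Δλ · cos φ₂ = 0.105909
x = cos φ₁ sin φ₂ − sin φ₁ cos φ₂ cos Δλ = -0.129765
θ = atan2(y, x) = 140.7801° → 140.7801° (mod 360°)

140.8°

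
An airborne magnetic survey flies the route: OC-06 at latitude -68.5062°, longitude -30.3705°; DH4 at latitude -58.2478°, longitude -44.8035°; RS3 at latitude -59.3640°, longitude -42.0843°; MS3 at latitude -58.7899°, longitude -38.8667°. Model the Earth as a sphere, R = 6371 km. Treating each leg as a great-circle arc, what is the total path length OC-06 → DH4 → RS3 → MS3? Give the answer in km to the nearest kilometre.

1735 km

OC-06→DH4: c = 0.210487 rad, d = 1341.01 km
DH4→RS3: c = 0.031361 rad, d = 199.80 km
RS3→MS3: c = 0.030545 rad, d = 194.60 km
Total = 1341.01 + 199.80 + 194.60 = 1735.41 km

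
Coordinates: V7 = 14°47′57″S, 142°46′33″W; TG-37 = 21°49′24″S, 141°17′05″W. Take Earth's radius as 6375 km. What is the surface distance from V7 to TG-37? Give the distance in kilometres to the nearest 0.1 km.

V7: φ = -14.79917°, λ = -142.77583°
TG-37: φ = -21.82333°, λ = -141.28472°
Δφ = -7.0242°,  Δλ = 1.4911°
a = sin²(Δφ/2) + cos φ₁ cos φ₂ sin²(Δλ/2) = 0.003905
c = 2·arcsin(√a) = 0.125056 rad = 7.1652°
d = R·c = 6375 × 0.125056 = 797.2 km

797.2 km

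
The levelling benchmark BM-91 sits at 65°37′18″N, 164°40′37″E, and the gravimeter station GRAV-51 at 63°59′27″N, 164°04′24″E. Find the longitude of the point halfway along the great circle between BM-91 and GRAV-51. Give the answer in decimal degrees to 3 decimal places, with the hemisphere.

164.366°E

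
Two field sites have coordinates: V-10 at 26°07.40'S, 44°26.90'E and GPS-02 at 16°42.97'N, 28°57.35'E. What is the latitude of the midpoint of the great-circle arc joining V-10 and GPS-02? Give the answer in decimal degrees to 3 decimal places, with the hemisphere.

V-10: φ = -26.12333°, λ = +44.44833°
GPS-02: φ = +16.71617°, λ = +28.95583°
Bx = cos φ₂ cos Δλ = 0.922942,  By = cos φ₂ sin Δλ = -0.255824
φₘ = atan2(sin φ₁ + sin φ₂, √((cos φ₁ + Bx)² + By²)) = -4.74666°
λₘ = λ₁ + atan2(By, cos φ₁ + Bx) = 36.45052°

4.747°S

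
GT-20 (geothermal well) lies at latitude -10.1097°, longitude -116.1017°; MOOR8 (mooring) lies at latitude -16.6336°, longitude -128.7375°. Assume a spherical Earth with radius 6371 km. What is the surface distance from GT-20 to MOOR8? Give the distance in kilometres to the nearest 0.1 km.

1546.6 km

Δφ = -6.5239°,  Δλ = -12.6358°
a = sin²(Δφ/2) + cos φ₁ cos φ₂ sin²(Δλ/2) = 0.014661
c = 2·arcsin(√a) = 0.242758 rad = 13.9090°
d = R·c = 6371 × 0.242758 = 1546.6 km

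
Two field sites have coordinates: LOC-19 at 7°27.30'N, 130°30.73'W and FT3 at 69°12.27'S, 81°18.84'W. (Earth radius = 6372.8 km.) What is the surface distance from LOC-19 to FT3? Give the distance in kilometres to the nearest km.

LOC-19: φ = +7.45500°, λ = -130.51217°
FT3: φ = -69.20450°, λ = -81.31400°
Δφ = -76.6595°,  Δλ = 49.1982°
a = sin²(Δφ/2) + cos φ₁ cos φ₂ sin²(Δλ/2) = 0.445631
c = 2·arcsin(√a) = 1.461842 rad = 83.7574°
d = R·c = 6372.8 × 1.461842 = 9316.0 km

9316 km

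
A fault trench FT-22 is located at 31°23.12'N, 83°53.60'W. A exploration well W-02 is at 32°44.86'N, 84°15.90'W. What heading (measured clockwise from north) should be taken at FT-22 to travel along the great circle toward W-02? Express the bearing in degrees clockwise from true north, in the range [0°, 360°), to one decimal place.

347.1°

FT-22: φ = +31.38533°, λ = -83.89333°
W-02: φ = +32.74767°, λ = -84.26500°
Δλ = -0.3717°
y = sin Δλ · cos φ₂ = -0.005456
x = cos φ₁ sin φ₂ − sin φ₁ cos φ₂ cos Δλ = 0.023784
θ = atan2(y, x) = -12.9194° → 347.0806° (mod 360°)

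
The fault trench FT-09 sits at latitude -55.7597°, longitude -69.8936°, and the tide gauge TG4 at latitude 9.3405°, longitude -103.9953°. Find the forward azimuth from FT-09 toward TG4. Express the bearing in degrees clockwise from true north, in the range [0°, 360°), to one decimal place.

Δλ = -34.1017°
y = sin Δλ · cos φ₂ = -0.553230
x = cos φ₁ sin φ₂ − sin φ₁ cos φ₂ cos Δλ = 0.766777
θ = atan2(y, x) = -35.8105° → 324.1895° (mod 360°)

324.2°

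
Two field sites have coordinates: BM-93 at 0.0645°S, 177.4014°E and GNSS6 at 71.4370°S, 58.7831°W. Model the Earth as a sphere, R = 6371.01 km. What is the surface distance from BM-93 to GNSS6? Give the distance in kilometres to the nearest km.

Δφ = -71.3725°,  Δλ = 123.8155°
a = sin²(Δφ/2) + cos φ₁ cos φ₂ sin²(Δλ/2) = 0.588050
c = 2·arcsin(√a) = 1.747819 rad = 100.1426°
d = R·c = 6371.01 × 1.747819 = 11135.4 km

11135 km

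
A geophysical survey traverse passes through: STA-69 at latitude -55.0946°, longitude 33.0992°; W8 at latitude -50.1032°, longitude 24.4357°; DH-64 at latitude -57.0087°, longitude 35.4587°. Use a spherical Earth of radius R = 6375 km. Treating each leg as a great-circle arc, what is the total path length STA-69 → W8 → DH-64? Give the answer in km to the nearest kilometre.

1862 km

STA-69→W8: c = 0.126417 rad, d = 805.91 km
W8→DH-64: c = 0.165705 rad, d = 1056.37 km
Total = 805.91 + 1056.37 = 1862.28 km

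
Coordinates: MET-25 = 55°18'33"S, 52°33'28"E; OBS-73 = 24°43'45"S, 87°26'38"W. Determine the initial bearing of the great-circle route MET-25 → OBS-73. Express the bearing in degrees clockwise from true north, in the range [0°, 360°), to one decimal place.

MET-25: φ = -55.30917°, λ = +52.55778°
OBS-73: φ = -24.72917°, λ = -87.44389°
Δλ = -140.0017°
y = sin Δλ · cos φ₂ = -0.583821
x = cos φ₁ sin φ₂ − sin φ₁ cos φ₂ cos Δλ = -0.810212
θ = atan2(y, x) = -144.2243° → 215.7757° (mod 360°)

215.8°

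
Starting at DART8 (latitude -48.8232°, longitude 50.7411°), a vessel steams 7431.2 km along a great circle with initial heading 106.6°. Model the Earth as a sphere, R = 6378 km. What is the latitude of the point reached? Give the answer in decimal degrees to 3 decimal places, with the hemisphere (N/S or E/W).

δ = d/R = 7431.2/6378 = 1.165130 rad
φ₂ = arcsin(sin φ₁ cos δ + cos φ₁ sin δ cos θ)
   = arcsin(-0.75268·0.39463 + 0.65838·0.91884·-0.28569) = -28.02512°
λ₂ = λ₁ + atan2(sin θ sin δ cos φ₁, cos δ − sin φ₁ sin φ₂) = 136.69804°

28.025°S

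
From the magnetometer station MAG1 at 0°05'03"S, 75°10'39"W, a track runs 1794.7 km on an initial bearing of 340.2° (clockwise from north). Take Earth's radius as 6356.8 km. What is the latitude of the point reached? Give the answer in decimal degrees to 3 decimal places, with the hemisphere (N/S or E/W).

MAG1: φ = -0.08417°, λ = -75.17750°
δ = d/R = 1794.7/6356.8 = 0.282328 rad
φ₂ = arcsin(sin φ₁ cos δ + cos φ₁ sin δ cos θ)
   = arcsin(-0.00147·0.96041 + 1.00000·0.27859·0.94088) = 15.11223°
λ₂ = λ₁ + atan2(sin θ sin δ cos φ₁, cos δ − sin φ₁ sin φ₂) = -80.78713°

15.112°N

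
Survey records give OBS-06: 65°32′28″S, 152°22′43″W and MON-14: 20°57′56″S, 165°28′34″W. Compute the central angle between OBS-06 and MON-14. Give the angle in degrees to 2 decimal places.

45.39°

OBS-06: φ = -65.54111°, λ = -152.37861°
MON-14: φ = -20.96556°, λ = -165.47611°
Δφ = 44.5756°,  Δλ = -13.0975°
a = sin²(Δφ/2) + cos φ₁ cos φ₂ sin²(Δλ/2) = 0.148866
c = 2·arcsin(√a) = 0.792218 rad = 45.3908°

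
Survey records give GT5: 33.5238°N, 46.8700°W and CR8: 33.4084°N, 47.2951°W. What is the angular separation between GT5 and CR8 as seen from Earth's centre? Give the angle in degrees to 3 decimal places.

0.373°

Δφ = -0.1154°,  Δλ = -0.4251°
a = sin²(Δφ/2) + cos φ₁ cos φ₂ sin²(Δλ/2) = 0.000011
c = 2·arcsin(√a) = 0.006509 rad = 0.3729°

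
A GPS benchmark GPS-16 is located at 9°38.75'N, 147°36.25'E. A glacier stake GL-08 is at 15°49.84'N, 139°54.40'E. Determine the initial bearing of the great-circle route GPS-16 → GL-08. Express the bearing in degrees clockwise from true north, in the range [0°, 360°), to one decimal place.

GPS-16: φ = +9.64583°, λ = +147.60417°
GL-08: φ = +15.83067°, λ = +139.90667°
Δλ = -7.6975°
y = sin Δλ · cos φ₂ = -0.128863
x = cos φ₁ sin φ₂ − sin φ₁ cos φ₂ cos Δλ = 0.109189
θ = atan2(y, x) = -49.7245° → 310.2755° (mod 360°)

310.3°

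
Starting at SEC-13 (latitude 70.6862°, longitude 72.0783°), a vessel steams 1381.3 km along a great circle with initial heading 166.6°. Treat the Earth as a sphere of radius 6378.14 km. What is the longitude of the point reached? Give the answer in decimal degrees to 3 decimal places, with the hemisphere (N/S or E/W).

77.546°E

δ = d/R = 1381.3/6378.14 = 0.216568 rad
φ₂ = arcsin(sin φ₁ cos δ + cos φ₁ sin δ cos θ)
   = arcsin(0.94372·0.97664 + 0.33074·0.21488·-0.97278) = 58.48924°
λ₂ = λ₁ + atan2(sin θ sin δ cos φ₁, cos δ − sin φ₁ sin φ₂) = 77.54561°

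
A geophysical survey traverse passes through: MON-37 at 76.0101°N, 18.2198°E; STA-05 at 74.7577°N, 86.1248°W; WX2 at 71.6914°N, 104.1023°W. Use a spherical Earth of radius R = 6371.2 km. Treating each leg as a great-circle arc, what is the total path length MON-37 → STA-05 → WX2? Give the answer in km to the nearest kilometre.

3225 km

MON-37→STA-05: c = 0.401545 rad, d = 2558.33 km
STA-05→WX2: c = 0.104582 rad, d = 666.32 km
Total = 2558.33 + 666.32 = 3224.64 km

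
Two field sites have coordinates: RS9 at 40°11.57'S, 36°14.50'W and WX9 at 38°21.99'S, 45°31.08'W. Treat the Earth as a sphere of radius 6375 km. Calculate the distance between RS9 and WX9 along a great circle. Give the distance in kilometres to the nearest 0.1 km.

823.9 km

RS9: φ = -40.19283°, λ = -36.24167°
WX9: φ = -38.36650°, λ = -45.51800°
Δφ = 1.8263°,  Δλ = -9.2763°
a = sin²(Δφ/2) + cos φ₁ cos φ₂ sin²(Δλ/2) = 0.004170
c = 2·arcsin(√a) = 0.129245 rad = 7.4052°
d = R·c = 6375 × 0.129245 = 823.9 km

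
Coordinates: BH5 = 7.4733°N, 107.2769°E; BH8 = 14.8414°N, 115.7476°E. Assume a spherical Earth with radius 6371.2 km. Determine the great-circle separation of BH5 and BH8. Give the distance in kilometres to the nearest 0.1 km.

Δφ = 7.3681°,  Δλ = 8.4707°
a = sin²(Δφ/2) + cos φ₁ cos φ₂ sin²(Δλ/2) = 0.009356
c = 2·arcsin(√a) = 0.193758 rad = 11.1015°
d = R·c = 6371.2 × 0.193758 = 1234.5 km

1234.5 km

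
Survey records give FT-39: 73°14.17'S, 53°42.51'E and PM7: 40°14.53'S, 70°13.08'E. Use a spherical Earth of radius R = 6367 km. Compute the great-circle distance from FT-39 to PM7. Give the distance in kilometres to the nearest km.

3771 km

FT-39: φ = -73.23617°, λ = +53.70850°
PM7: φ = -40.24217°, λ = +70.21800°
Δφ = 32.9940°,  Δλ = 16.5095°
a = sin²(Δφ/2) + cos φ₁ cos φ₂ sin²(Δλ/2) = 0.085175
c = 2·arcsin(√a) = 0.592314 rad = 33.9371°
d = R·c = 6367 × 0.592314 = 3771.3 km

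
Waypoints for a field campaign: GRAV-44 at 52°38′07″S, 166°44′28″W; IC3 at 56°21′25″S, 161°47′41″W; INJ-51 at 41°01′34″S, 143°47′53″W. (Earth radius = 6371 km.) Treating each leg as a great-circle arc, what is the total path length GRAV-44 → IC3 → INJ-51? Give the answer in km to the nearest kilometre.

GRAV-44: φ = -52.63528°, λ = -166.74111°
IC3: φ = -56.35694°, λ = -161.79472°
INJ-51: φ = -41.02611°, λ = -143.79806°
GRAV-44→IC3: c = 0.082011 rad, d = 522.49 km
IC3→INJ-51: c = 0.336347 rad, d = 2142.87 km
Total = 522.49 + 2142.87 = 2665.36 km

2665 km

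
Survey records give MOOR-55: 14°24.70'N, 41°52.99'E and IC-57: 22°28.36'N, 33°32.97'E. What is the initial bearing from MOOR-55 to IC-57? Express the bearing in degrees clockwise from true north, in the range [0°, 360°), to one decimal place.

MOOR-55: φ = +14.41167°, λ = +41.88317°
IC-57: φ = +22.47267°, λ = +33.54950°
Δλ = -8.3337°
y = sin Δλ · cos φ₂ = -0.133931
x = cos φ₁ sin φ₂ − sin φ₁ cos φ₂ cos Δλ = 0.142656
θ = atan2(y, x) = -43.1933° → 316.8067° (mod 360°)

316.8°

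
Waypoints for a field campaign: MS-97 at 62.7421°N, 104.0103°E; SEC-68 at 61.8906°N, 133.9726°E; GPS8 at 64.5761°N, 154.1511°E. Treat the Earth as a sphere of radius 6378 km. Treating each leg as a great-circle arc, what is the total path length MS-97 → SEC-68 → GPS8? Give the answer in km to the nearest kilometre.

MS-97→SEC-68: c = 0.241207 rad, d = 1538.42 km
SEC-68→GPS8: c = 0.164583 rad, d = 1049.71 km
Total = 1538.42 + 1049.71 = 2588.13 km

2588 km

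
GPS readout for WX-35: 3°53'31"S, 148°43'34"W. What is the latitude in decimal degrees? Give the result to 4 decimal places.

3° + 53′/60 + 31″/3600 = 3 + 0.88333 + 0.00861 = 3.8919°

3.8919°S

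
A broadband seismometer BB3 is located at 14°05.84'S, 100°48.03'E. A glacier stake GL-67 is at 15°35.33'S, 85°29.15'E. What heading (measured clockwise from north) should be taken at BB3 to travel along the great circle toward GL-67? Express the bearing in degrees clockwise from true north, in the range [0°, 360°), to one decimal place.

BB3: φ = -14.09733°, λ = +100.80050°
GL-67: φ = -15.58883°, λ = +85.48583°
Δλ = -15.3147°
y = sin Δλ · cos φ₂ = -0.254404
x = cos φ₁ sin φ₂ − sin φ₁ cos φ₂ cos Δλ = -0.034360
θ = atan2(y, x) = -97.6918° → 262.3082° (mod 360°)

262.3°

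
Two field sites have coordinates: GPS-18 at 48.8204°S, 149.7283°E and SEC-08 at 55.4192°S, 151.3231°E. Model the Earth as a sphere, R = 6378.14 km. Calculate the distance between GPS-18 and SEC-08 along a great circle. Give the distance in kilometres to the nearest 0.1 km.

Δφ = -6.5988°,  Δλ = 1.5948°
a = sin²(Δφ/2) + cos φ₁ cos φ₂ sin²(Δλ/2) = 0.003385
c = 2·arcsin(√a) = 0.116424 rad = 6.6706°
d = R·c = 6378.14 × 0.116424 = 742.6 km

742.6 km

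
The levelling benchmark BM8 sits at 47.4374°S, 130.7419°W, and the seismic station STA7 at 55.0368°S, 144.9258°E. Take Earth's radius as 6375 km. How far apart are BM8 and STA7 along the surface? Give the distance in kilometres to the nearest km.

5571 km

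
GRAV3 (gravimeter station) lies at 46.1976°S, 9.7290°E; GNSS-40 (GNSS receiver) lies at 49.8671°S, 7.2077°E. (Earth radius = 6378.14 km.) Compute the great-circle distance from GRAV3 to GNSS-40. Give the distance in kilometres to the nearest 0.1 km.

449.5 km

Δφ = -3.6695°,  Δλ = -2.5213°
a = sin²(Δφ/2) + cos φ₁ cos φ₂ sin²(Δλ/2) = 0.001241
c = 2·arcsin(√a) = 0.070471 rad = 4.0377°
d = R·c = 6378.14 × 0.070471 = 449.5 km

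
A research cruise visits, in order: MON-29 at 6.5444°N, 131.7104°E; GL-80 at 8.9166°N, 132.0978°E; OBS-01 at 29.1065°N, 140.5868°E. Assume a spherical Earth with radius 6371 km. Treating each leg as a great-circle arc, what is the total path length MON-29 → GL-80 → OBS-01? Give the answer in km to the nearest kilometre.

MON-29→GL-80: c = 0.041941 rad, d = 267.21 km
GL-80→OBS-01: c = 0.378832 rad, d = 2413.54 km
Total = 267.21 + 2413.54 = 2680.74 km

2681 km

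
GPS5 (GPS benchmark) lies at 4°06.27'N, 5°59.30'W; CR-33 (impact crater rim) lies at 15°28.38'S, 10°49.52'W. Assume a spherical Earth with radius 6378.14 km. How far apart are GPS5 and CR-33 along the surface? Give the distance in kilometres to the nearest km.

GPS5: φ = +4.10450°, λ = -5.98833°
CR-33: φ = -15.47300°, λ = -10.82533°
Δφ = -19.5775°,  Δλ = -4.8370°
a = sin²(Δφ/2) + cos φ₁ cos φ₂ sin²(Δλ/2) = 0.030617
c = 2·arcsin(√a) = 0.351766 rad = 20.1547°
d = R·c = 6378.14 × 0.351766 = 2243.6 km

2244 km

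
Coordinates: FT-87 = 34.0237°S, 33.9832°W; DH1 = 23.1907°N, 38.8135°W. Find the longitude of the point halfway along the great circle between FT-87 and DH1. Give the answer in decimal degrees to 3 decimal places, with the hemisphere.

36.523°W

Bx = cos φ₂ cos Δλ = 0.915935,  By = cos φ₂ sin Δλ = -0.077401
φₘ = atan2(sin φ₁ + sin φ₂, √((cos φ₁ + Bx)² + By²)) = -5.42127°
λₘ = λ₁ + atan2(By, cos φ₁ + Bx) = -36.52332°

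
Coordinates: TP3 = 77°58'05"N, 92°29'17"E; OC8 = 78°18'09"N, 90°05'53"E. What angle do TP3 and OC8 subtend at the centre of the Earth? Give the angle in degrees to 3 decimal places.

0.594°

TP3: φ = +77.96806°, λ = +92.48806°
OC8: φ = +78.30250°, λ = +90.09806°
Δφ = 0.3344°,  Δλ = -2.3900°
a = sin²(Δφ/2) + cos φ₁ cos φ₂ sin²(Δλ/2) = 0.000027
c = 2·arcsin(√a) = 0.010373 rad = 0.5943°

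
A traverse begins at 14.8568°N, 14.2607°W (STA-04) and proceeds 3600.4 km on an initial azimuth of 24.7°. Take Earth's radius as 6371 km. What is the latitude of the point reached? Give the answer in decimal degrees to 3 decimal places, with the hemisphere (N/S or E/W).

43.377°N

δ = d/R = 3600.4/6371 = 0.565123 rad
φ₂ = arcsin(sin φ₁ cos δ + cos φ₁ sin δ cos θ)
   = arcsin(0.25640·0.84452 + 0.96657·0.53552·0.90851) = 43.37722°
λ₂ = λ₁ + atan2(sin θ sin δ cos φ₁, cos δ − sin φ₁ sin φ₂) = 3.67034°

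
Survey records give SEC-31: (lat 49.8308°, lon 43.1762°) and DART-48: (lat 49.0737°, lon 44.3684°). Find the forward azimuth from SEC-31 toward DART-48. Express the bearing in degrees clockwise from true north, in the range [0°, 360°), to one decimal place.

133.9°

Δλ = 1.1922°
y = sin Δλ · cos φ₂ = 0.013630
x = cos φ₁ sin φ₂ − sin φ₁ cos φ₂ cos Δλ = -0.013105
θ = atan2(y, x) = 133.8754° → 133.8754° (mod 360°)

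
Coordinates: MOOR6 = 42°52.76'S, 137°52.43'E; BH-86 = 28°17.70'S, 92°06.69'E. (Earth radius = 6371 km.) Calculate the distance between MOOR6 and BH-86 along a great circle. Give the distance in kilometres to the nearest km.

4382 km

MOOR6: φ = -42.87933°, λ = +137.87383°
BH-86: φ = -28.29500°, λ = +92.11150°
Δφ = 14.5843°,  Δλ = -45.7623°
a = sin²(Δφ/2) + cos φ₁ cos φ₂ sin²(Δλ/2) = 0.113659
c = 2·arcsin(√a) = 0.687740 rad = 39.4046°
d = R·c = 6371 × 0.687740 = 4381.6 km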